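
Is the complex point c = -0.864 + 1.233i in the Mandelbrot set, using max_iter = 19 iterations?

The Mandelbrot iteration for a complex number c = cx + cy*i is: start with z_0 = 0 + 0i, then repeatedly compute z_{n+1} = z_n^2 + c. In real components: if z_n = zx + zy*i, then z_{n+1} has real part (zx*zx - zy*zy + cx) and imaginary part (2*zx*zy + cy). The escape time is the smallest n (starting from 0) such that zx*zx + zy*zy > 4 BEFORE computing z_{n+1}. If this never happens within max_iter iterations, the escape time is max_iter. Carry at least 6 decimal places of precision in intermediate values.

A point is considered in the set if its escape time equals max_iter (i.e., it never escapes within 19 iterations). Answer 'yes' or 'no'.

Answer: no

Derivation:
z_0 = 0 + 0i, c = -0.8640 + 1.2330i
Iter 1: z = -0.8640 + 1.2330i, |z|^2 = 2.2668
Iter 2: z = -1.6378 + -0.8976i, |z|^2 = 3.4881
Iter 3: z = 1.0126 + 4.1732i, |z|^2 = 18.4414
Escaped at iteration 3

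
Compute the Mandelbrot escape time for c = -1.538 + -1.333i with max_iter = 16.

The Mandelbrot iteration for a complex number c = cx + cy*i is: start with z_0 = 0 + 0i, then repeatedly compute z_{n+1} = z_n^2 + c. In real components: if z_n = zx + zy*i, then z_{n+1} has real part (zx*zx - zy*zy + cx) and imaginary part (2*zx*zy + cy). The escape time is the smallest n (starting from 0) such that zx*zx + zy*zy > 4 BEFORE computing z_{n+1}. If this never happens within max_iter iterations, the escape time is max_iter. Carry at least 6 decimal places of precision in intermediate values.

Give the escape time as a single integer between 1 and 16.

z_0 = 0 + 0i, c = -1.5380 + -1.3330i
Iter 1: z = -1.5380 + -1.3330i, |z|^2 = 4.1423
Escaped at iteration 1

Answer: 1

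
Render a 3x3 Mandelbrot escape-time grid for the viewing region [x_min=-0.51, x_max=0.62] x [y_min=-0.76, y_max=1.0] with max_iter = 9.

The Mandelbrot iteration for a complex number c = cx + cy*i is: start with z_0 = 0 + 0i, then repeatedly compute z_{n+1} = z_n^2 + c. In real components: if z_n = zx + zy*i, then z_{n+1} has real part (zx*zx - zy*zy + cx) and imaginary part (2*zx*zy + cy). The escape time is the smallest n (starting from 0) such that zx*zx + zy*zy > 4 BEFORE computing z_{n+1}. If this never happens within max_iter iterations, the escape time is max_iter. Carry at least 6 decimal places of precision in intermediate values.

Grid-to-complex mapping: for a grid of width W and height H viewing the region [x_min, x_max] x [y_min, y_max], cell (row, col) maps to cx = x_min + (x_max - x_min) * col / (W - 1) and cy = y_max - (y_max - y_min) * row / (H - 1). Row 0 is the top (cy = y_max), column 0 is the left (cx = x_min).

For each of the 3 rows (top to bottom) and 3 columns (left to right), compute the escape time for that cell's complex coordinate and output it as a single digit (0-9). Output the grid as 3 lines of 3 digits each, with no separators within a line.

Answer: 452
994
683

Derivation:
(row=0, col=0): c = -0.5100 + 1.0000i → escape time 4
(row=0, col=1): c = 0.0550 + 1.0000i → escape time 5
(row=0, col=2): c = 0.6200 + 1.0000i → escape time 2
(row=1, col=0): c = -0.5100 + 0.1200i → escape time 9
(row=1, col=1): c = 0.0550 + 0.1200i → escape time 9
(row=1, col=2): c = 0.6200 + 0.1200i → escape time 4
(row=2, col=0): c = -0.5100 + -0.7600i → escape time 6
(row=2, col=1): c = 0.0550 + -0.7600i → escape time 8
(row=2, col=2): c = 0.6200 + -0.7600i → escape time 3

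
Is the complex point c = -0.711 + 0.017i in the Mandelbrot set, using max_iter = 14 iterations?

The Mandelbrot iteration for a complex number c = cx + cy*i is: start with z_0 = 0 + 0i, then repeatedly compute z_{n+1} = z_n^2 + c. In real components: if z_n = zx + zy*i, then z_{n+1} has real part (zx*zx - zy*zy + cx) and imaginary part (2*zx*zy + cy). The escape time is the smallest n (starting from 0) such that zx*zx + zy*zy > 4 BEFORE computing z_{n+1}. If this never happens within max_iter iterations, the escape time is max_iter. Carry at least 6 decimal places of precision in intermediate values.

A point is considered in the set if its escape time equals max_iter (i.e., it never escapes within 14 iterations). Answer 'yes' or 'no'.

Answer: yes

Derivation:
z_0 = 0 + 0i, c = -0.7110 + 0.0170i
Iter 1: z = -0.7110 + 0.0170i, |z|^2 = 0.5058
Iter 2: z = -0.2058 + -0.0072i, |z|^2 = 0.0424
Iter 3: z = -0.6687 + 0.0200i, |z|^2 = 0.4476
Iter 4: z = -0.2642 + -0.0097i, |z|^2 = 0.0699
Iter 5: z = -0.6413 + 0.0221i, |z|^2 = 0.4117
Iter 6: z = -0.3002 + -0.0114i, |z|^2 = 0.0903
Iter 7: z = -0.6210 + 0.0238i, |z|^2 = 0.3862
Iter 8: z = -0.3260 + -0.0126i, |z|^2 = 0.1064
Iter 9: z = -0.6049 + 0.0252i, |z|^2 = 0.3666
Iter 10: z = -0.3457 + -0.0135i, |z|^2 = 0.1197
Iter 11: z = -0.5917 + 0.0263i, |z|^2 = 0.3508
Iter 12: z = -0.3616 + -0.0142i, |z|^2 = 0.1310
Iter 13: z = -0.5804 + 0.0272i, |z|^2 = 0.3376
Did not escape in 14 iterations → in set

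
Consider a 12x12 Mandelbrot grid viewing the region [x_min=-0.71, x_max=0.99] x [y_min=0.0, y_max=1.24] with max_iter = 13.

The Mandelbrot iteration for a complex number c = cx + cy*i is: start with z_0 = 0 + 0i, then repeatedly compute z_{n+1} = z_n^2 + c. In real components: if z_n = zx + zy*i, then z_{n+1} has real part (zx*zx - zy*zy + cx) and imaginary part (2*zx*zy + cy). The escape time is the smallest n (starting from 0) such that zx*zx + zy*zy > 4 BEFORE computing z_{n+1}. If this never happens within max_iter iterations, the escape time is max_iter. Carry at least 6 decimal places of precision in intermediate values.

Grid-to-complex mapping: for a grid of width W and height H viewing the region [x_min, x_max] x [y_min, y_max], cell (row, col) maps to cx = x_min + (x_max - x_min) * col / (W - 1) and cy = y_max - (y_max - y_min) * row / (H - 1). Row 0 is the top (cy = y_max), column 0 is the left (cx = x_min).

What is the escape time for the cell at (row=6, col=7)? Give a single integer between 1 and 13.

Answer: 13

Derivation:
z_0 = 0 + 0i, c = 0.3718 + 0.5636i
Iter 1: z = 0.3718 + 0.5636i, |z|^2 = 0.4559
Iter 2: z = 0.1924 + 0.9828i, |z|^2 = 1.0029
Iter 3: z = -0.5570 + 0.9418i, |z|^2 = 1.1972
Iter 4: z = -0.2048 + -0.4855i, |z|^2 = 0.2777
Iter 5: z = 0.1780 + 0.7626i, |z|^2 = 0.6132
Iter 6: z = -0.1780 + 0.8352i, |z|^2 = 0.7292
Iter 7: z = -0.2940 + 0.2664i, |z|^2 = 0.1574
Iter 8: z = 0.3873 + 0.4070i, |z|^2 = 0.3157
Iter 9: z = 0.3562 + 0.8789i, |z|^2 = 0.8993
Iter 10: z = -0.2738 + 1.1897i, |z|^2 = 1.4903
Iter 11: z = -0.9686 + -0.0879i, |z|^2 = 0.9458
Iter 12: z = 1.3022 + 0.7339i, |z|^2 = 2.2343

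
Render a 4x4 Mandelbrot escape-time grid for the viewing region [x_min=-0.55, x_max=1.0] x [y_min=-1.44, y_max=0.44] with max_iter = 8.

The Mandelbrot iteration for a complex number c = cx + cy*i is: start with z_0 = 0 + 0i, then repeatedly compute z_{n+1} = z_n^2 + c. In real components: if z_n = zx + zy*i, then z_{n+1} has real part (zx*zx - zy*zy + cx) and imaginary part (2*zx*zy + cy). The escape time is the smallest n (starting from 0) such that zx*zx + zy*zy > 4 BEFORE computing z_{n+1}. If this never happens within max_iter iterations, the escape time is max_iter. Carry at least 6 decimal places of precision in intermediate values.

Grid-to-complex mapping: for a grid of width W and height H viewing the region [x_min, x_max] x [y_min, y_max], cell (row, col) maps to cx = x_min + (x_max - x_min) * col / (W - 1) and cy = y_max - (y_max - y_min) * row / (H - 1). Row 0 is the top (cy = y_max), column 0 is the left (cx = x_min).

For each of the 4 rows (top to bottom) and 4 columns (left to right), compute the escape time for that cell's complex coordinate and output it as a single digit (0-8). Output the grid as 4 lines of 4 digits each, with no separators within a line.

Answer: 8852
8852
5832
2222

Derivation:
(row=0, col=0): c = -0.5500 + 0.4400i → escape time 8
(row=0, col=1): c = -0.0333 + 0.4400i → escape time 8
(row=0, col=2): c = 0.4833 + 0.4400i → escape time 5
(row=0, col=3): c = 1.0000 + 0.4400i → escape time 2
(row=1, col=0): c = -0.5500 + -0.1867i → escape time 8
(row=1, col=1): c = -0.0333 + -0.1867i → escape time 8
(row=1, col=2): c = 0.4833 + -0.1867i → escape time 5
(row=1, col=3): c = 1.0000 + -0.1867i → escape time 2
(row=2, col=0): c = -0.5500 + -0.8133i → escape time 5
(row=2, col=1): c = -0.0333 + -0.8133i → escape time 8
(row=2, col=2): c = 0.4833 + -0.8133i → escape time 3
(row=2, col=3): c = 1.0000 + -0.8133i → escape time 2
(row=3, col=0): c = -0.5500 + -1.4400i → escape time 2
(row=3, col=1): c = -0.0333 + -1.4400i → escape time 2
(row=3, col=2): c = 0.4833 + -1.4400i → escape time 2
(row=3, col=3): c = 1.0000 + -1.4400i → escape time 2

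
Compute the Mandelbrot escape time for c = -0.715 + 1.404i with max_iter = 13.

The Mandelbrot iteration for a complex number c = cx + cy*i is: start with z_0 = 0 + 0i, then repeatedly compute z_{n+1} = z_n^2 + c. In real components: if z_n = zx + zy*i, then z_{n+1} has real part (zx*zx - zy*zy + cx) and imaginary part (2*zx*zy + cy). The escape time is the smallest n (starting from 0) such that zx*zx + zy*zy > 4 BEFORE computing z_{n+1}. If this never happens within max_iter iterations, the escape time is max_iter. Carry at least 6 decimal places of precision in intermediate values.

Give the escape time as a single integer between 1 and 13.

z_0 = 0 + 0i, c = -0.7150 + 1.4040i
Iter 1: z = -0.7150 + 1.4040i, |z|^2 = 2.4824
Iter 2: z = -2.1750 + -0.6037i, |z|^2 = 5.0951
Escaped at iteration 2

Answer: 2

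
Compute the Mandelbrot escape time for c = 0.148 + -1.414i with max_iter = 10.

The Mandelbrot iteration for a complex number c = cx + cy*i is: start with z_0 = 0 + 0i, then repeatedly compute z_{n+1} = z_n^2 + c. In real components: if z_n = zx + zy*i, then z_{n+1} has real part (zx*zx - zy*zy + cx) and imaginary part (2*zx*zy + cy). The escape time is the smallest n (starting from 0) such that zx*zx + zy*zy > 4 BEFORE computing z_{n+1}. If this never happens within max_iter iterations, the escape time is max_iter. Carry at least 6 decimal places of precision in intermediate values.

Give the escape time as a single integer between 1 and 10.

z_0 = 0 + 0i, c = 0.1480 + -1.4140i
Iter 1: z = 0.1480 + -1.4140i, |z|^2 = 2.0213
Iter 2: z = -1.8295 + -1.8325i, |z|^2 = 6.7053
Escaped at iteration 2

Answer: 2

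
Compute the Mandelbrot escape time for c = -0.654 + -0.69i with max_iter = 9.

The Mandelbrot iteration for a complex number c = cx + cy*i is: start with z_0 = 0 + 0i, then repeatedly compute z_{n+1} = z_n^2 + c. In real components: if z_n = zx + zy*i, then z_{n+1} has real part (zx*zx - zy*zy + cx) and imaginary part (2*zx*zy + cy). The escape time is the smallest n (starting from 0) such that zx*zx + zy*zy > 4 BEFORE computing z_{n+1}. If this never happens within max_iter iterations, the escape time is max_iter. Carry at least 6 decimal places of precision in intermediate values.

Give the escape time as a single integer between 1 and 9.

z_0 = 0 + 0i, c = -0.6540 + -0.6900i
Iter 1: z = -0.6540 + -0.6900i, |z|^2 = 0.9038
Iter 2: z = -0.7024 + 0.2125i, |z|^2 = 0.5385
Iter 3: z = -0.2058 + -0.9885i, |z|^2 = 1.0196
Iter 4: z = -1.5889 + -0.2831i, |z|^2 = 2.6046
Iter 5: z = 1.7903 + 0.2095i, |z|^2 = 3.2491
Iter 6: z = 2.5073 + 0.0602i, |z|^2 = 6.2904
Escaped at iteration 6

Answer: 6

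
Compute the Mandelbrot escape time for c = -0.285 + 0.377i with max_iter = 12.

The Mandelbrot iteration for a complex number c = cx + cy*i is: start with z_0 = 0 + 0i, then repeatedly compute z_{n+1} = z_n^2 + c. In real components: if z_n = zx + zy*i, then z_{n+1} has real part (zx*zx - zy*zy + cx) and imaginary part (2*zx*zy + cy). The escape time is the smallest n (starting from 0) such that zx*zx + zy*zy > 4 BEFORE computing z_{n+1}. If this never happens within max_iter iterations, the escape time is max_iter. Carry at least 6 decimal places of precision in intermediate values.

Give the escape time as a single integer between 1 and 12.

z_0 = 0 + 0i, c = -0.2850 + 0.3770i
Iter 1: z = -0.2850 + 0.3770i, |z|^2 = 0.2234
Iter 2: z = -0.3459 + 0.1621i, |z|^2 = 0.1459
Iter 3: z = -0.1916 + 0.2649i, |z|^2 = 0.1069
Iter 4: z = -0.3184 + 0.2755i, |z|^2 = 0.1773
Iter 5: z = -0.2595 + 0.2016i, |z|^2 = 0.1080
Iter 6: z = -0.2583 + 0.2724i, |z|^2 = 0.1409
Iter 7: z = -0.2925 + 0.2363i, |z|^2 = 0.1414
Iter 8: z = -0.2553 + 0.2388i, |z|^2 = 0.1222
Iter 9: z = -0.2768 + 0.2551i, |z|^2 = 0.1417
Iter 10: z = -0.2734 + 0.2358i, |z|^2 = 0.1303
Iter 11: z = -0.2658 + 0.2481i, |z|^2 = 0.1322

Answer: 12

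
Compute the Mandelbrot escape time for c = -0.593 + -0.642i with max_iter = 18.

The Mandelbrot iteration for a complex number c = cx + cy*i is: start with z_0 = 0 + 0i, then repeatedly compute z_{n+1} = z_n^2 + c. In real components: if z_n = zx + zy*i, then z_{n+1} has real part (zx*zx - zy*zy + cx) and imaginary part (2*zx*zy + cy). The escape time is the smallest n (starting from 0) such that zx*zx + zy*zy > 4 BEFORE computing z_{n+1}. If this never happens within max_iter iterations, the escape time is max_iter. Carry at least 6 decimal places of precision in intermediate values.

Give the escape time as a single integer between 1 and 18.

Answer: 14

Derivation:
z_0 = 0 + 0i, c = -0.5930 + -0.6420i
Iter 1: z = -0.5930 + -0.6420i, |z|^2 = 0.7638
Iter 2: z = -0.6535 + 0.1194i, |z|^2 = 0.4413
Iter 3: z = -0.1802 + -0.7981i, |z|^2 = 0.6694
Iter 4: z = -1.1975 + -0.3544i, |z|^2 = 1.5595
Iter 5: z = 0.7153 + 0.2068i, |z|^2 = 0.5544
Iter 6: z = -0.1241 + -0.3462i, |z|^2 = 0.1352
Iter 7: z = -0.6974 + -0.5561i, |z|^2 = 0.7956
Iter 8: z = -0.4158 + 0.1337i, |z|^2 = 0.1908
Iter 9: z = -0.4380 + -0.7532i, |z|^2 = 0.7591
Iter 10: z = -0.9684 + 0.0177i, |z|^2 = 0.9382
Iter 11: z = 0.3445 + -0.6763i, |z|^2 = 0.5761
Iter 12: z = -0.9317 + -1.1080i, |z|^2 = 2.0958
Iter 13: z = -0.9527 + 1.4227i, |z|^2 = 2.9316
Iter 14: z = -1.7095 + -3.3526i, |z|^2 = 14.1625
Escaped at iteration 14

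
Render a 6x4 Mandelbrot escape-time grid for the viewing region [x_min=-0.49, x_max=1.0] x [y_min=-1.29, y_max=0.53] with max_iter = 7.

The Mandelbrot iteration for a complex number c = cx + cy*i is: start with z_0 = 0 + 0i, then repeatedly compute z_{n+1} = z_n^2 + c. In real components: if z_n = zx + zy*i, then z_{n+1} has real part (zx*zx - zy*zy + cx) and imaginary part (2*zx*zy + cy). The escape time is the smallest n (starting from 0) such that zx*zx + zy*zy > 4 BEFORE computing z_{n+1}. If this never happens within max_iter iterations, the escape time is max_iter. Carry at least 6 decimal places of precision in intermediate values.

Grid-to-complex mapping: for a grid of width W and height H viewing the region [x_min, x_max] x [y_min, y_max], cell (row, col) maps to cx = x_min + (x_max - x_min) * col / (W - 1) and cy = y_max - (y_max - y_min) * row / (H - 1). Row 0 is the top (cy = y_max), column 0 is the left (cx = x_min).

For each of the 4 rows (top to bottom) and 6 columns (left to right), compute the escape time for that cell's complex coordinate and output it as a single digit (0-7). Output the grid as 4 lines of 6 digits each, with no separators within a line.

Answer: 777732
777732
777632
332222

Derivation:
(row=0, col=0): c = -0.4900 + 0.5300i → escape time 7
(row=0, col=1): c = -0.1920 + 0.5300i → escape time 7
(row=0, col=2): c = 0.1060 + 0.5300i → escape time 7
(row=0, col=3): c = 0.4040 + 0.5300i → escape time 7
(row=0, col=4): c = 0.7020 + 0.5300i → escape time 3
(row=0, col=5): c = 1.0000 + 0.5300i → escape time 2
(row=1, col=0): c = -0.4900 + -0.0767i → escape time 7
(row=1, col=1): c = -0.1920 + -0.0767i → escape time 7
(row=1, col=2): c = 0.1060 + -0.0767i → escape time 7
(row=1, col=3): c = 0.4040 + -0.0767i → escape time 7
(row=1, col=4): c = 0.7020 + -0.0767i → escape time 3
(row=1, col=5): c = 1.0000 + -0.0767i → escape time 2
(row=2, col=0): c = -0.4900 + -0.6833i → escape time 7
(row=2, col=1): c = -0.1920 + -0.6833i → escape time 7
(row=2, col=2): c = 0.1060 + -0.6833i → escape time 7
(row=2, col=3): c = 0.4040 + -0.6833i → escape time 6
(row=2, col=4): c = 0.7020 + -0.6833i → escape time 3
(row=2, col=5): c = 1.0000 + -0.6833i → escape time 2
(row=3, col=0): c = -0.4900 + -1.2900i → escape time 3
(row=3, col=1): c = -0.1920 + -1.2900i → escape time 3
(row=3, col=2): c = 0.1060 + -1.2900i → escape time 2
(row=3, col=3): c = 0.4040 + -1.2900i → escape time 2
(row=3, col=4): c = 0.7020 + -1.2900i → escape time 2
(row=3, col=5): c = 1.0000 + -1.2900i → escape time 2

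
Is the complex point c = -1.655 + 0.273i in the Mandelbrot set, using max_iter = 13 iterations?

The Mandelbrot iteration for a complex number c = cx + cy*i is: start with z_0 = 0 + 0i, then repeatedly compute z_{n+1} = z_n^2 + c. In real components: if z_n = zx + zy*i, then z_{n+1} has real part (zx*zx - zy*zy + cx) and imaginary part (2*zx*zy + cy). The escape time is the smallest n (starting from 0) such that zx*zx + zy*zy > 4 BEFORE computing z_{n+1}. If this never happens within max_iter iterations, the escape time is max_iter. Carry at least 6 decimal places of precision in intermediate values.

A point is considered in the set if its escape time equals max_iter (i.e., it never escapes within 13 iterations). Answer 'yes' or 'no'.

z_0 = 0 + 0i, c = -1.6550 + 0.2730i
Iter 1: z = -1.6550 + 0.2730i, |z|^2 = 2.8136
Iter 2: z = 1.0095 + -0.6306i, |z|^2 = 1.4168
Iter 3: z = -1.0336 + -1.0002i, |z|^2 = 2.0688
Iter 4: z = -1.5871 + 2.3407i, |z|^2 = 7.9979
Escaped at iteration 4

Answer: no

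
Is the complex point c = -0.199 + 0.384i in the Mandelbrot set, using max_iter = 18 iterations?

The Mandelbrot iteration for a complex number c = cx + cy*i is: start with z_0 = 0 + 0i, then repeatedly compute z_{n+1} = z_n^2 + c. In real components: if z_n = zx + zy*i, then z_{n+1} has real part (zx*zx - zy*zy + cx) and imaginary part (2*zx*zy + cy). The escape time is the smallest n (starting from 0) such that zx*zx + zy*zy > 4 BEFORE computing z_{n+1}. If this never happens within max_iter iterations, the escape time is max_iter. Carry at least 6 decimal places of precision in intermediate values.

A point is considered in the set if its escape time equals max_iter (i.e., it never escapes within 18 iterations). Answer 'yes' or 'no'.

z_0 = 0 + 0i, c = -0.1990 + 0.3840i
Iter 1: z = -0.1990 + 0.3840i, |z|^2 = 0.1871
Iter 2: z = -0.3069 + 0.2312i, |z|^2 = 0.1476
Iter 3: z = -0.1583 + 0.2421i, |z|^2 = 0.0837
Iter 4: z = -0.2326 + 0.3074i, |z|^2 = 0.1486
Iter 5: z = -0.2394 + 0.2410i, |z|^2 = 0.1154
Iter 6: z = -0.1998 + 0.2686i, |z|^2 = 0.1121
Iter 7: z = -0.2312 + 0.2767i, |z|^2 = 0.1300
Iter 8: z = -0.2221 + 0.2561i, |z|^2 = 0.1149
Iter 9: z = -0.2152 + 0.2703i, |z|^2 = 0.1194
Iter 10: z = -0.2257 + 0.2677i, |z|^2 = 0.1226
Iter 11: z = -0.2197 + 0.2632i, |z|^2 = 0.1175
Iter 12: z = -0.2200 + 0.2684i, |z|^2 = 0.1204
Iter 13: z = -0.2226 + 0.2659i, |z|^2 = 0.1203
Iter 14: z = -0.2202 + 0.2656i, |z|^2 = 0.1190
Iter 15: z = -0.2211 + 0.2671i, |z|^2 = 0.1202
Iter 16: z = -0.2214 + 0.2659i, |z|^2 = 0.1198
Iter 17: z = -0.2207 + 0.2662i, |z|^2 = 0.1196
Did not escape in 18 iterations → in set

Answer: yes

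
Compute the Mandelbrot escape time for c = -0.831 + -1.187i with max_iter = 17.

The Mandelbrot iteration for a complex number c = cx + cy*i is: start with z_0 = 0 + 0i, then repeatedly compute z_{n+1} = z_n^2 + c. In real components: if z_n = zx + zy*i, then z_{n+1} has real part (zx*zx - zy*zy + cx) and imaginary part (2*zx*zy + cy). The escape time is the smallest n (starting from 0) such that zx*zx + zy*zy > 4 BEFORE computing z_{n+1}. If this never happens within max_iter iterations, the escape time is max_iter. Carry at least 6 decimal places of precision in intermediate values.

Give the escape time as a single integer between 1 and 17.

Answer: 3

Derivation:
z_0 = 0 + 0i, c = -0.8310 + -1.1870i
Iter 1: z = -0.8310 + -1.1870i, |z|^2 = 2.0995
Iter 2: z = -1.5494 + 0.7858i, |z|^2 = 3.0181
Iter 3: z = 0.9522 + -3.6220i, |z|^2 = 14.0258
Escaped at iteration 3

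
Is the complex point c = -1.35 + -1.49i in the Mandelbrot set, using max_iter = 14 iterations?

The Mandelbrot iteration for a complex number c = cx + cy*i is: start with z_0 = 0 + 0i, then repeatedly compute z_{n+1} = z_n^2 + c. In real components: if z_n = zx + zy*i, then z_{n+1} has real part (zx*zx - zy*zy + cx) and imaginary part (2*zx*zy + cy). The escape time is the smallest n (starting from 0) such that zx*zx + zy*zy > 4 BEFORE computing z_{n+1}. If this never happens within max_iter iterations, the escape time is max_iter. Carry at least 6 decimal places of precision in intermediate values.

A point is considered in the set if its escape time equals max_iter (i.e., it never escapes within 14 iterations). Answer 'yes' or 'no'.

z_0 = 0 + 0i, c = -1.3500 + -1.4900i
Iter 1: z = -1.3500 + -1.4900i, |z|^2 = 4.0426
Escaped at iteration 1

Answer: no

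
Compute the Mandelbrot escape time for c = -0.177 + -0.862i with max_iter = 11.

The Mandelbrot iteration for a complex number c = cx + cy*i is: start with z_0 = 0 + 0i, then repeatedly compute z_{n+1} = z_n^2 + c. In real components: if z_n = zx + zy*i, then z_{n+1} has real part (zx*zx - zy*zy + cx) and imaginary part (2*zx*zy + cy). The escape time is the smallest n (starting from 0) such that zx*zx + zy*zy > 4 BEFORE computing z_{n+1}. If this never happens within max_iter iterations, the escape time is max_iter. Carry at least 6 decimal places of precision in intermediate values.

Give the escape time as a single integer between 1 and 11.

Answer: 11

Derivation:
z_0 = 0 + 0i, c = -0.1770 + -0.8620i
Iter 1: z = -0.1770 + -0.8620i, |z|^2 = 0.7744
Iter 2: z = -0.8887 + -0.5569i, |z|^2 = 1.0999
Iter 3: z = 0.3027 + 0.1278i, |z|^2 = 0.1080
Iter 4: z = -0.1017 + -0.7846i, |z|^2 = 0.6260
Iter 5: z = -0.7823 + -0.7024i, |z|^2 = 1.1055
Iter 6: z = -0.0584 + 0.2371i, |z|^2 = 0.0596
Iter 7: z = -0.2298 + -0.8897i, |z|^2 = 0.8443
Iter 8: z = -0.9157 + -0.4531i, |z|^2 = 1.0439
Iter 9: z = 0.4562 + -0.0321i, |z|^2 = 0.2092
Iter 10: z = 0.0301 + -0.8913i, |z|^2 = 0.7954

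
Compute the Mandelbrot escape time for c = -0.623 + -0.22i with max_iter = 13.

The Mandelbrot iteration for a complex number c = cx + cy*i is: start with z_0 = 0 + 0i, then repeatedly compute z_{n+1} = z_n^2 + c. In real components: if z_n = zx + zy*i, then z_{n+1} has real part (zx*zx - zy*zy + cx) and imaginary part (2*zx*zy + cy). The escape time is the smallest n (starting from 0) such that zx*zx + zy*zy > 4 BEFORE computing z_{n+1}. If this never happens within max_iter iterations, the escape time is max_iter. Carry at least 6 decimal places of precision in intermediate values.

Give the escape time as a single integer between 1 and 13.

Answer: 13

Derivation:
z_0 = 0 + 0i, c = -0.6230 + -0.2200i
Iter 1: z = -0.6230 + -0.2200i, |z|^2 = 0.4365
Iter 2: z = -0.2833 + 0.0541i, |z|^2 = 0.0832
Iter 3: z = -0.5457 + -0.2507i, |z|^2 = 0.3606
Iter 4: z = -0.3881 + 0.0536i, |z|^2 = 0.1535
Iter 5: z = -0.4753 + -0.2616i, |z|^2 = 0.2943
Iter 6: z = -0.4655 + 0.0286i, |z|^2 = 0.2175
Iter 7: z = -0.4071 + -0.2467i, |z|^2 = 0.2266
Iter 8: z = -0.5181 + -0.0192i, |z|^2 = 0.2688
Iter 9: z = -0.3549 + -0.2001i, |z|^2 = 0.1660
Iter 10: z = -0.5371 + -0.0779i, |z|^2 = 0.2945
Iter 11: z = -0.3406 + -0.1363i, |z|^2 = 0.1346
Iter 12: z = -0.5256 + -0.1272i, |z|^2 = 0.2924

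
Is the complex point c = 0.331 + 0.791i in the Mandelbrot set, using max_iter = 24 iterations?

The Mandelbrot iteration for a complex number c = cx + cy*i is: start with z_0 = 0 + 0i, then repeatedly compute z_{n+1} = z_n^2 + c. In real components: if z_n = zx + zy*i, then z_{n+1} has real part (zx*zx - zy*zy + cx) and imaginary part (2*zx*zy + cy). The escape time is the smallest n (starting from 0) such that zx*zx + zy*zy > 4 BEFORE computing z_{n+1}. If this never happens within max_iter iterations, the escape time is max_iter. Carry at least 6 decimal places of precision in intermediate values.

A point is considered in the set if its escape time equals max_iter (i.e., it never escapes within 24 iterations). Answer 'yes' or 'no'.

z_0 = 0 + 0i, c = 0.3310 + 0.7910i
Iter 1: z = 0.3310 + 0.7910i, |z|^2 = 0.7352
Iter 2: z = -0.1851 + 1.3146i, |z|^2 = 1.7626
Iter 3: z = -1.3630 + 0.3043i, |z|^2 = 1.9504
Iter 4: z = 2.0962 + -0.0384i, |z|^2 = 4.3957
Escaped at iteration 4

Answer: no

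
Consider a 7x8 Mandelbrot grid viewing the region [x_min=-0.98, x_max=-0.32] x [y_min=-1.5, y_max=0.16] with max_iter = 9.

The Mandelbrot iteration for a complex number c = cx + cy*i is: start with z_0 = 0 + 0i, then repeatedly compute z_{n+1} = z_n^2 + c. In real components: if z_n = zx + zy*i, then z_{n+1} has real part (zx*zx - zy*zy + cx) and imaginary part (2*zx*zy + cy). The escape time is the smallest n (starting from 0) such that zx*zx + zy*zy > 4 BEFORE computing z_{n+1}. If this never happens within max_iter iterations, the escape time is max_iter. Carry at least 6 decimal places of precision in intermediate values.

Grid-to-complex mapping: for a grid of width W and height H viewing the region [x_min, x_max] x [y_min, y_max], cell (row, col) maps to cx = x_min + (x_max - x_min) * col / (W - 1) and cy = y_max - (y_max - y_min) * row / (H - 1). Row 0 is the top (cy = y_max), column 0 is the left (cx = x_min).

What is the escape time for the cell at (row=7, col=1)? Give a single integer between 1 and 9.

Answer: 2

Derivation:
z_0 = 0 + 0i, c = -0.8700 + -1.5000i
Iter 1: z = -0.8700 + -1.5000i, |z|^2 = 3.0069
Iter 2: z = -2.3631 + 1.1100i, |z|^2 = 6.8163
Escaped at iteration 2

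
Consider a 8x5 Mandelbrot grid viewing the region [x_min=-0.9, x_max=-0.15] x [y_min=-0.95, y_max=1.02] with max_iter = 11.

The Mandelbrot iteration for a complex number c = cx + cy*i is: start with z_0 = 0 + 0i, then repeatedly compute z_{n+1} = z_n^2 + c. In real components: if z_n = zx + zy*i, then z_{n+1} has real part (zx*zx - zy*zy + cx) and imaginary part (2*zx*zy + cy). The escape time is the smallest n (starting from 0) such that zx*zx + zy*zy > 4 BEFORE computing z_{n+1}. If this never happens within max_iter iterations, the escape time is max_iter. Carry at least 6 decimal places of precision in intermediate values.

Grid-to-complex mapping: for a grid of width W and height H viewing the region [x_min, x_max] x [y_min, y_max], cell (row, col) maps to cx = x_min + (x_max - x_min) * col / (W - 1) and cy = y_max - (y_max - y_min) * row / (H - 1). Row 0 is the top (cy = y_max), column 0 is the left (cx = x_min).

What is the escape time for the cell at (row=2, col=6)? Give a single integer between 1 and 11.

Answer: 11

Derivation:
z_0 = 0 + 0i, c = -0.2571 + 0.0350i
Iter 1: z = -0.2571 + 0.0350i, |z|^2 = 0.0673
Iter 2: z = -0.1922 + 0.0170i, |z|^2 = 0.0372
Iter 3: z = -0.2205 + 0.0285i, |z|^2 = 0.0494
Iter 4: z = -0.2093 + 0.0224i, |z|^2 = 0.0443
Iter 5: z = -0.2138 + 0.0256i, |z|^2 = 0.0464
Iter 6: z = -0.2121 + 0.0241i, |z|^2 = 0.0456
Iter 7: z = -0.2127 + 0.0248i, |z|^2 = 0.0459
Iter 8: z = -0.2125 + 0.0244i, |z|^2 = 0.0458
Iter 9: z = -0.2126 + 0.0246i, |z|^2 = 0.0458
Iter 10: z = -0.2126 + 0.0245i, |z|^2 = 0.0458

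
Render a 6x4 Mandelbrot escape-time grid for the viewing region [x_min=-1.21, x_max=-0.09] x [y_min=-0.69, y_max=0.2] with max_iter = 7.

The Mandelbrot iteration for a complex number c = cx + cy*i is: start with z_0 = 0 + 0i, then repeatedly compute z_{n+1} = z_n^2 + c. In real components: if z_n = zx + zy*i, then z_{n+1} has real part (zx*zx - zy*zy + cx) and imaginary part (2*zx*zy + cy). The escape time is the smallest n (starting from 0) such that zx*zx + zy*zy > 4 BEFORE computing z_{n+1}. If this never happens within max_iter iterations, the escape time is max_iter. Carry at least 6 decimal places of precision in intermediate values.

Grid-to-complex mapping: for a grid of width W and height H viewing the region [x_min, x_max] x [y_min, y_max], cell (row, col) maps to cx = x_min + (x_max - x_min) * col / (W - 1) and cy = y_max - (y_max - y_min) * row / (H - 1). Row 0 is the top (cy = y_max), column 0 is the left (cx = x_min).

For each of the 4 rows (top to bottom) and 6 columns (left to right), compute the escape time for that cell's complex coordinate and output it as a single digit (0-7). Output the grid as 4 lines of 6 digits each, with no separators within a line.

Answer: 777777
777777
777777
345777

Derivation:
(row=0, col=0): c = -1.2100 + 0.2000i → escape time 7
(row=0, col=1): c = -0.9860 + 0.2000i → escape time 7
(row=0, col=2): c = -0.7620 + 0.2000i → escape time 7
(row=0, col=3): c = -0.5380 + 0.2000i → escape time 7
(row=0, col=4): c = -0.3140 + 0.2000i → escape time 7
(row=0, col=5): c = -0.0900 + 0.2000i → escape time 7
(row=1, col=0): c = -1.2100 + -0.0967i → escape time 7
(row=1, col=1): c = -0.9860 + -0.0967i → escape time 7
(row=1, col=2): c = -0.7620 + -0.0967i → escape time 7
(row=1, col=3): c = -0.5380 + -0.0967i → escape time 7
(row=1, col=4): c = -0.3140 + -0.0967i → escape time 7
(row=1, col=5): c = -0.0900 + -0.0967i → escape time 7
(row=2, col=0): c = -1.2100 + -0.3933i → escape time 7
(row=2, col=1): c = -0.9860 + -0.3933i → escape time 7
(row=2, col=2): c = -0.7620 + -0.3933i → escape time 7
(row=2, col=3): c = -0.5380 + -0.3933i → escape time 7
(row=2, col=4): c = -0.3140 + -0.3933i → escape time 7
(row=2, col=5): c = -0.0900 + -0.3933i → escape time 7
(row=3, col=0): c = -1.2100 + -0.6900i → escape time 3
(row=3, col=1): c = -0.9860 + -0.6900i → escape time 4
(row=3, col=2): c = -0.7620 + -0.6900i → escape time 5
(row=3, col=3): c = -0.5380 + -0.6900i → escape time 7
(row=3, col=4): c = -0.3140 + -0.6900i → escape time 7
(row=3, col=5): c = -0.0900 + -0.6900i → escape time 7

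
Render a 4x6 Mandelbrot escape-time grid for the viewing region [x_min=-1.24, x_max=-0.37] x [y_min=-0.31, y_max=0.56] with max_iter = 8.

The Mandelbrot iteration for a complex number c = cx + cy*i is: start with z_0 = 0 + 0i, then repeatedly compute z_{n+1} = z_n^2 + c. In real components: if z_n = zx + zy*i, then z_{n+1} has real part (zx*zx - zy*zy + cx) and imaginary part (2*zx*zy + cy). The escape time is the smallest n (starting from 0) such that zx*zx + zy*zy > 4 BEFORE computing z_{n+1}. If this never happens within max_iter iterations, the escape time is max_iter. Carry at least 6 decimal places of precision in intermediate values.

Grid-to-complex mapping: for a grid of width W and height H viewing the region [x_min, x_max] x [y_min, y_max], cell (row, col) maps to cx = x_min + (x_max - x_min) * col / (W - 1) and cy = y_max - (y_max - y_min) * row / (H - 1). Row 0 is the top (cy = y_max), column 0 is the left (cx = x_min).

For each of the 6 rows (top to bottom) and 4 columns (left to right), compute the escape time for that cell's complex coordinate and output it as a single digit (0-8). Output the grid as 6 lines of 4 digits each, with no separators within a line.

(row=0, col=0): c = -1.2400 + 0.5600i → escape time 3
(row=0, col=1): c = -0.9500 + 0.5600i → escape time 5
(row=0, col=2): c = -0.6600 + 0.5600i → escape time 8
(row=0, col=3): c = -0.3700 + 0.5600i → escape time 8
(row=1, col=0): c = -1.2400 + 0.3860i → escape time 8
(row=1, col=1): c = -0.9500 + 0.3860i → escape time 7
(row=1, col=2): c = -0.6600 + 0.3860i → escape time 8
(row=1, col=3): c = -0.3700 + 0.3860i → escape time 8
(row=2, col=0): c = -1.2400 + 0.2120i → escape time 8
(row=2, col=1): c = -0.9500 + 0.2120i → escape time 8
(row=2, col=2): c = -0.6600 + 0.2120i → escape time 8
(row=2, col=3): c = -0.3700 + 0.2120i → escape time 8
(row=3, col=0): c = -1.2400 + 0.0380i → escape time 8
(row=3, col=1): c = -0.9500 + 0.0380i → escape time 8
(row=3, col=2): c = -0.6600 + 0.0380i → escape time 8
(row=3, col=3): c = -0.3700 + 0.0380i → escape time 8
(row=4, col=0): c = -1.2400 + -0.1360i → escape time 8
(row=4, col=1): c = -0.9500 + -0.1360i → escape time 8
(row=4, col=2): c = -0.6600 + -0.1360i → escape time 8
(row=4, col=3): c = -0.3700 + -0.1360i → escape time 8
(row=5, col=0): c = -1.2400 + -0.3100i → escape time 8
(row=5, col=1): c = -0.9500 + -0.3100i → escape time 8
(row=5, col=2): c = -0.6600 + -0.3100i → escape time 8
(row=5, col=3): c = -0.3700 + -0.3100i → escape time 8

Answer: 3588
8788
8888
8888
8888
8888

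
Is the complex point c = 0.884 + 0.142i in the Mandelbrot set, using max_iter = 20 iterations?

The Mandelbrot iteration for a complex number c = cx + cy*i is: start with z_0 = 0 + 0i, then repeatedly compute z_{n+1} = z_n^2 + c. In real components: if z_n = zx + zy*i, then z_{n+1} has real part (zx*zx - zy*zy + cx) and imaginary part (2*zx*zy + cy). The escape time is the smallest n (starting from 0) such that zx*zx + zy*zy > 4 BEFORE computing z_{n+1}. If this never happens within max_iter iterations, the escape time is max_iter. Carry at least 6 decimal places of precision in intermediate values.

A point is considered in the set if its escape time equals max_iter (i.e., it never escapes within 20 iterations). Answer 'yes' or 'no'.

z_0 = 0 + 0i, c = 0.8840 + 0.1420i
Iter 1: z = 0.8840 + 0.1420i, |z|^2 = 0.8016
Iter 2: z = 1.6453 + 0.3931i, |z|^2 = 2.8615
Iter 3: z = 3.4365 + 1.4354i, |z|^2 = 13.8698
Escaped at iteration 3

Answer: no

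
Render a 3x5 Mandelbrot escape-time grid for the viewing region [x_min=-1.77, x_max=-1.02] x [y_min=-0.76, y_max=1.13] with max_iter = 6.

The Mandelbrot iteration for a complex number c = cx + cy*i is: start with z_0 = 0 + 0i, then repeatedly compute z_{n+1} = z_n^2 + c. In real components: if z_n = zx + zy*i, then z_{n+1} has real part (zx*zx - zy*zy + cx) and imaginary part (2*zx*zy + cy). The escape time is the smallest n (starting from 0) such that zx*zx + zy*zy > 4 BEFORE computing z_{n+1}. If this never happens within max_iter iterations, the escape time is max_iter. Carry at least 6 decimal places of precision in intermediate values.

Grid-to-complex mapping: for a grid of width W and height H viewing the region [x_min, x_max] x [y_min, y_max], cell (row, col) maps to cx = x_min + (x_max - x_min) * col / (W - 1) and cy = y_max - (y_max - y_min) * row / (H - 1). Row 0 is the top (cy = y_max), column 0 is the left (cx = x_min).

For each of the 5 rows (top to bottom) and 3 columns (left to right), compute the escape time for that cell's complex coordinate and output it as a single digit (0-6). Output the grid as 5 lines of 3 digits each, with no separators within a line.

(row=0, col=0): c = -1.7700 + 1.1300i → escape time 1
(row=0, col=1): c = -1.3950 + 1.1300i → escape time 2
(row=0, col=2): c = -1.0200 + 1.1300i → escape time 3
(row=1, col=0): c = -1.7700 + 0.6575i → escape time 3
(row=1, col=1): c = -1.3950 + 0.6575i → escape time 3
(row=1, col=2): c = -1.0200 + 0.6575i → escape time 4
(row=2, col=0): c = -1.7700 + 0.1850i → escape time 4
(row=2, col=1): c = -1.3950 + 0.1850i → escape time 6
(row=2, col=2): c = -1.0200 + 0.1850i → escape time 6
(row=3, col=0): c = -1.7700 + -0.2875i → escape time 4
(row=3, col=1): c = -1.3950 + -0.2875i → escape time 5
(row=3, col=2): c = -1.0200 + -0.2875i → escape time 6
(row=4, col=0): c = -1.7700 + -0.7600i → escape time 2
(row=4, col=1): c = -1.3950 + -0.7600i → escape time 3
(row=4, col=2): c = -1.0200 + -0.7600i → escape time 3

Answer: 123
334
466
456
233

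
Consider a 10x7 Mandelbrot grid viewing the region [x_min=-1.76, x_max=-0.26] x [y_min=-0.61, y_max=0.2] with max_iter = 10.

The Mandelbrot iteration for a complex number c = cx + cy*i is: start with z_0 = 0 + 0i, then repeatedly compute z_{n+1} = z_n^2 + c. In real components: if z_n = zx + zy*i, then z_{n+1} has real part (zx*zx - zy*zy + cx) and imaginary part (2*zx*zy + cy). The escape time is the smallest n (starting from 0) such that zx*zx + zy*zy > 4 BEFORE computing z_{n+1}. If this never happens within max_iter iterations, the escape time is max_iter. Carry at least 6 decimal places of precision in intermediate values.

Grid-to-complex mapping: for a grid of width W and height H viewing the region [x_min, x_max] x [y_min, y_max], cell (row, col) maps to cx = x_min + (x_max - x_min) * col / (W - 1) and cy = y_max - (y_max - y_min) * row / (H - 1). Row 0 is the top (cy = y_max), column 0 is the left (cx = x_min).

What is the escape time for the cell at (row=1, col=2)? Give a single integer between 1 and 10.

Answer: 10

Derivation:
z_0 = 0 + 0i, c = -1.4267 + 0.0650i
Iter 1: z = -1.4267 + 0.0650i, |z|^2 = 2.0396
Iter 2: z = 0.6045 + -0.1205i, |z|^2 = 0.3799
Iter 3: z = -1.0758 + -0.0806i, |z|^2 = 1.1638
Iter 4: z = -0.2759 + 0.2385i, |z|^2 = 0.1330
Iter 5: z = -1.4074 + -0.0666i, |z|^2 = 1.9853
Iter 6: z = 0.5498 + 0.2525i, |z|^2 = 0.3660
Iter 7: z = -1.1881 + 0.3426i, |z|^2 = 1.5290
Iter 8: z = -0.1324 + -0.7491i, |z|^2 = 0.5787
Iter 9: z = -1.9703 + 0.2633i, |z|^2 = 3.9514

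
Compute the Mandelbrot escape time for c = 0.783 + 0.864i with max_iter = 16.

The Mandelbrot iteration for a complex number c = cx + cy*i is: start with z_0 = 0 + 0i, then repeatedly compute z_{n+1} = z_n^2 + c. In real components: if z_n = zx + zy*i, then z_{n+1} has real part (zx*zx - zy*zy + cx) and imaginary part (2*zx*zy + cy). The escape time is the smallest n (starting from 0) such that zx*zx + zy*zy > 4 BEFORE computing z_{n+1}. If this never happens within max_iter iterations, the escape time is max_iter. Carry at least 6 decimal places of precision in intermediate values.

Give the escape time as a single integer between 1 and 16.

Answer: 2

Derivation:
z_0 = 0 + 0i, c = 0.7830 + 0.8640i
Iter 1: z = 0.7830 + 0.8640i, |z|^2 = 1.3596
Iter 2: z = 0.6496 + 2.2170i, |z|^2 = 5.3372
Escaped at iteration 2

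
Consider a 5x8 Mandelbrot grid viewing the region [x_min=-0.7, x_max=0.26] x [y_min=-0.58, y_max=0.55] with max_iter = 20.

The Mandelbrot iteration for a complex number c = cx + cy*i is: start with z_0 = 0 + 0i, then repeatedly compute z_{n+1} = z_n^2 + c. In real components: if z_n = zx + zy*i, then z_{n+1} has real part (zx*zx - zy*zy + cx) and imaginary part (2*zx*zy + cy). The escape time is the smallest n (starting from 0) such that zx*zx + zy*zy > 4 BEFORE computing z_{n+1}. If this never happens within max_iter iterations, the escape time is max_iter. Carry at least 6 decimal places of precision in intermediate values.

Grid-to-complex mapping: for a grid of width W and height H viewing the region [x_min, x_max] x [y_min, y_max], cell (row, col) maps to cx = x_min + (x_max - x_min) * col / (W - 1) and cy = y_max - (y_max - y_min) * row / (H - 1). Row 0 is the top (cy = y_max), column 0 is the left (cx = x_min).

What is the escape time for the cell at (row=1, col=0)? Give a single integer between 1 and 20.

Answer: 12

Derivation:
z_0 = 0 + 0i, c = -0.7000 + 0.3886i
Iter 1: z = -0.7000 + 0.3886i, |z|^2 = 0.6410
Iter 2: z = -0.3610 + -0.1554i, |z|^2 = 0.1545
Iter 3: z = -0.5938 + 0.5008i, |z|^2 = 0.6034
Iter 4: z = -0.5981 + -0.2062i, |z|^2 = 0.4003
Iter 5: z = -0.3848 + 0.6353i, |z|^2 = 0.5516
Iter 6: z = -0.9555 + -0.1003i, |z|^2 = 0.9230
Iter 7: z = 0.2029 + 0.5802i, |z|^2 = 0.3778
Iter 8: z = -0.9954 + 0.6241i, |z|^2 = 1.3803
Iter 9: z = -0.0986 + -0.8538i, |z|^2 = 0.7387
Iter 10: z = -1.4193 + 0.5569i, |z|^2 = 2.3246
Iter 11: z = 1.0043 + -1.1923i, |z|^2 = 2.4302
Iter 12: z = -1.1130 + -2.0063i, |z|^2 = 5.2640
Escaped at iteration 12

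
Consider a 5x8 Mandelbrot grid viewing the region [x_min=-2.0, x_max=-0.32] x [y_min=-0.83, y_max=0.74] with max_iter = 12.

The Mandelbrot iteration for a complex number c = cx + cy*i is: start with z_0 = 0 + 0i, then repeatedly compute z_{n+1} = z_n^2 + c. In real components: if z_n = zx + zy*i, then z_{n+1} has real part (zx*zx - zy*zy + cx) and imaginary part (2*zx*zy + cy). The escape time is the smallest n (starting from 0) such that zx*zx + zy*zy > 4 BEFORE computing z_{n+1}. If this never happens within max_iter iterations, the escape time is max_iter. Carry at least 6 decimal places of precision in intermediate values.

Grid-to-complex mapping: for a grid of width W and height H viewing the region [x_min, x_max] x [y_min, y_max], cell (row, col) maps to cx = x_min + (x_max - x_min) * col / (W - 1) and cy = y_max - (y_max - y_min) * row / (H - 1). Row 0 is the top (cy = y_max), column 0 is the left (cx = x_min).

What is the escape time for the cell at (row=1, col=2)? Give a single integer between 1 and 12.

Answer: 5

Derivation:
z_0 = 0 + 0i, c = -1.1600 + 0.5157i
Iter 1: z = -1.1600 + 0.5157i, |z|^2 = 1.6116
Iter 2: z = -0.0804 + -0.6807i, |z|^2 = 0.4699
Iter 3: z = -1.6170 + 0.6251i, |z|^2 = 3.0053
Iter 4: z = 1.0638 + -1.5059i, |z|^2 = 3.3993
Iter 5: z = -2.2961 + -2.6881i, |z|^2 = 12.4978
Escaped at iteration 5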